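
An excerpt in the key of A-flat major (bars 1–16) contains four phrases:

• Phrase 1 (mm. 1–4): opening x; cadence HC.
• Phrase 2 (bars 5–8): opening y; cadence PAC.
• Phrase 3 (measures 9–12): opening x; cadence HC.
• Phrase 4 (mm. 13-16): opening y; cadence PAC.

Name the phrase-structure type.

The cadence pattern HC–PAC–HC–PAC is weak–strong twice, and phrases 3–4 restate phrases 1–2: a period heard twice, not a double period (which would end weakly at phrase 2).

repeated period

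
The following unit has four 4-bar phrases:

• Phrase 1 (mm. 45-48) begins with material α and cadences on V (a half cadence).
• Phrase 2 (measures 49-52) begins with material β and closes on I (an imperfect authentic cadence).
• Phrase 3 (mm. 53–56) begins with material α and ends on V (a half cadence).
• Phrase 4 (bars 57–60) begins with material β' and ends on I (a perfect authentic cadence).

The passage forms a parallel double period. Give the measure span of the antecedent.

In a double period the four phrases pair into a large antecedent (phrases 1–2, ending imperfect authentic cadence) and a large consequent (phrases 3–4, ending perfect authentic cadence). The antecedent spans mm. 45-52.

measures 45–52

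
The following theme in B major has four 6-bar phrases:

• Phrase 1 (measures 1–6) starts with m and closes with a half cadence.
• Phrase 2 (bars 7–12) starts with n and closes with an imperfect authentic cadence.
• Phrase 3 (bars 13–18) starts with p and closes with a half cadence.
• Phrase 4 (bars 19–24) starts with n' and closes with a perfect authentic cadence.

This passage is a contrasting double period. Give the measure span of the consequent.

In a double period the four phrases pair into a large antecedent (phrases 1–2, ending imperfect authentic cadence) and a large consequent (phrases 3–4, ending perfect authentic cadence). The consequent spans mm. 13-24.

measures 13–24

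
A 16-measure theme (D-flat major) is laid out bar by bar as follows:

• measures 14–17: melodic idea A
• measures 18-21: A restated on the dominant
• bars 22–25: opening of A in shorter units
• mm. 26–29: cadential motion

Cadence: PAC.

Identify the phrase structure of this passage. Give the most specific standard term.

sentence

Basic idea (measures 14–17) + its repetition (bars 18–21) form the presentation; fragmentation and cadence (bars 22-29) form the continuation — the 16-bar whole is a sentence.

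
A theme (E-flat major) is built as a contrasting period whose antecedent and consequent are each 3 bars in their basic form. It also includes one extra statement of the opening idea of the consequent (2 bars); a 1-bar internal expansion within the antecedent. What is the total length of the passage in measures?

Basic contrasting period: 3 + 3 = 6 bars.
6 (basic form) + 2 (extra statement) + 1 (internal expansion) = 9.

9 measures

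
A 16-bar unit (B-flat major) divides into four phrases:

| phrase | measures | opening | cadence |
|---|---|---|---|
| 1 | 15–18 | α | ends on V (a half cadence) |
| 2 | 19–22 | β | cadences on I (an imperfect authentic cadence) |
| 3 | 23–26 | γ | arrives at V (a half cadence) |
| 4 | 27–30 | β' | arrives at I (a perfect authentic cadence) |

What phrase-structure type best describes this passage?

Four phrases in two halves: the first half (mm. 15-22) ends with an imperfect authentic cadence, the second (measures 23-30) with a perfect authentic cadence — a large antecedent–consequent pair, i.e. a double period.
Phrase 3 begins with different material from phrase 1, making it contrasting.

contrasting double period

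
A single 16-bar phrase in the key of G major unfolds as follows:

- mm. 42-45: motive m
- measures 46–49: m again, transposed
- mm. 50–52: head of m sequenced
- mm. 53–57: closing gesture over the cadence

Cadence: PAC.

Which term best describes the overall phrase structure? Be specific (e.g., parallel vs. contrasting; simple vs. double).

Basic idea (measures 42-45) + its repetition (measures 46–49) form the presentation; fragmentation and cadence (mm. 50–57) form the continuation — the 16-bar whole is a sentence.

sentence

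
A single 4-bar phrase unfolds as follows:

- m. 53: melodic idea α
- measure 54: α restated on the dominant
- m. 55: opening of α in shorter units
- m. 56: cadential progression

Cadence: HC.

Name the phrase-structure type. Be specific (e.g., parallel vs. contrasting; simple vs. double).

Basic idea (measure 53) + its repetition (measure 54) form the presentation; fragmentation and cadence (mm. 55–56) form the continuation — the 4-bar whole is a sentence.

sentence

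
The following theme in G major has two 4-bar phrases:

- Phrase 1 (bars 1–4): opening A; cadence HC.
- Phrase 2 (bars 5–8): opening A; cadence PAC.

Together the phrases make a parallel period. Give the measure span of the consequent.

The phrase ending with the weaker cadence (half cadence) is the antecedent; the one ending more conclusively (perfect authentic cadence) is the consequent. The consequent is measures 5–8.

measures 5–8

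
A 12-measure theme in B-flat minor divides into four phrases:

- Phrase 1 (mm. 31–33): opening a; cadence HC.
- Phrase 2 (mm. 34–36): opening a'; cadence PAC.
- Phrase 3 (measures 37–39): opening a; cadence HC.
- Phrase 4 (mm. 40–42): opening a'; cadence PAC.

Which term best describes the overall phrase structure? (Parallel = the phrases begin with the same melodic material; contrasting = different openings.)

repeated period

The cadence pattern HC–PAC–HC–PAC is weak–strong twice, and phrases 3–4 restate phrases 1–2: a period heard twice, not a double period (which would end weakly at phrase 2).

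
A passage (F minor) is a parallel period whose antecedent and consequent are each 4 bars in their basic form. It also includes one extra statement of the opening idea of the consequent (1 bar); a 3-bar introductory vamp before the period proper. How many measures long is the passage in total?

Basic parallel period: 4 + 4 = 8 bars.
8 (basic form) + 1 (extra statement) + 3 (introduction) = 12.

12 measures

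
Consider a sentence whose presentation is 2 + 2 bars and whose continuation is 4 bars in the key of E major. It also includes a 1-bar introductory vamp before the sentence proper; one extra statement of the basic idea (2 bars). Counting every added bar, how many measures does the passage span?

Basic sentence: 2 + 2 + 4 = 8 bars.
8 (basic form) + 1 (introduction) + 2 (extra statement) = 11.

11 measures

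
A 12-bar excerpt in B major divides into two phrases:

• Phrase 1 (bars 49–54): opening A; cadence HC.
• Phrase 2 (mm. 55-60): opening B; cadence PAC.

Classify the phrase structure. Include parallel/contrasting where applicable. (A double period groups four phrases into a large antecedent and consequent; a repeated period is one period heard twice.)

Phrase 1 ends with a half cadence (weaker) and phrase 2 with a perfect authentic cadence (stronger): antecedent + consequent = a period.
The two phrases open with different material (A / B), so the period is contrasting.

contrasting period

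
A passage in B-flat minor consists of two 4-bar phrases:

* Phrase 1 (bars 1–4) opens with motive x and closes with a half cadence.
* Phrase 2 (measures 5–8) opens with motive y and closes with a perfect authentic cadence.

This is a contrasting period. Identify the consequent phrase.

phrase 2

The phrase ending with the weaker cadence (half cadence) is the antecedent; the one ending more conclusively (perfect authentic cadence) is the consequent. The consequent is phrase 2.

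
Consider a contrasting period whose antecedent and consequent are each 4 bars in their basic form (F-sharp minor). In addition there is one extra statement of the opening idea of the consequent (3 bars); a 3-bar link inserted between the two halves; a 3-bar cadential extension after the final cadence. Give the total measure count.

17 measures

Basic contrasting period: 4 + 4 = 8 bars.
8 (basic form) + 3 (extra statement) + 3 (link) + 3 (cadential extension) = 17.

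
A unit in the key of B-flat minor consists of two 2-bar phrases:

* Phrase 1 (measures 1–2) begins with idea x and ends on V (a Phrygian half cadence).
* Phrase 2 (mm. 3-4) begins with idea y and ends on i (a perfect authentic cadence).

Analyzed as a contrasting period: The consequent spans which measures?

The antecedent is the phrase ending with the weaker cadence (Phrygian half cadence, phrase 1) and the consequent the one ending more conclusively (perfect authentic cadence, phrase 2); the consequent is measures 3-4.

measures 3–4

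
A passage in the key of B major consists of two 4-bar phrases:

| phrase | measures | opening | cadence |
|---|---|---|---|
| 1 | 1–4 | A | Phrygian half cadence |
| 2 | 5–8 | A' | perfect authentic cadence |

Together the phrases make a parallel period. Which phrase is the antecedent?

The phrase ending with the weaker cadence (Phrygian half cadence) is the antecedent; the one ending more conclusively (perfect authentic cadence) is the consequent. The antecedent is phrase 1.

phrase 1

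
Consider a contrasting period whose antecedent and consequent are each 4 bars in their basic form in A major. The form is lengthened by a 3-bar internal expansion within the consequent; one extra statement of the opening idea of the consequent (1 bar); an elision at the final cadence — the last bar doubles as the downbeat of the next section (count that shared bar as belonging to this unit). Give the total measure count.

Basic contrasting period: 4 + 4 = 8 bars.
8 (basic form) + 3 (internal expansion) + 1 (extra statement) = 12.
The elision shares a bar with the next section but does not change this unit's count.

12 measures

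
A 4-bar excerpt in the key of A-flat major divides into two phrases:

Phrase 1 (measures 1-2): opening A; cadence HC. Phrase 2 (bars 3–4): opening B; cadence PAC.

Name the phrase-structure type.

Phrase 1 ends with a half cadence (weaker) and phrase 2 with a perfect authentic cadence (stronger): antecedent + consequent = a period.
The two phrases open with different material (A / B), so the period is contrasting.

contrasting period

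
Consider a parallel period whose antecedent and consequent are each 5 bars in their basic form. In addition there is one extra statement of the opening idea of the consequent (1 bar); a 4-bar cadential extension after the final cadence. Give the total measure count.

15 measures

Basic parallel period: 5 + 5 = 10 bars.
10 (basic form) + 1 (extra statement) + 4 (cadential extension) = 15.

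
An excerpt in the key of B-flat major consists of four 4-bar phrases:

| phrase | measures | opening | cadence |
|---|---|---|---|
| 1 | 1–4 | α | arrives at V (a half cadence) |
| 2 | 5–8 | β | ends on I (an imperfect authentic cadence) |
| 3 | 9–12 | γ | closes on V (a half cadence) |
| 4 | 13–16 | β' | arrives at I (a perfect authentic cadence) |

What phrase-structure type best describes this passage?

Four phrases in two halves: the first half (mm. 1–8) ends with an imperfect authentic cadence, the second (mm. 9–16) with a perfect authentic cadence — a large antecedent–consequent pair, i.e. a double period.
Phrase 3 begins with different material from phrase 1, making it contrasting.

contrasting double period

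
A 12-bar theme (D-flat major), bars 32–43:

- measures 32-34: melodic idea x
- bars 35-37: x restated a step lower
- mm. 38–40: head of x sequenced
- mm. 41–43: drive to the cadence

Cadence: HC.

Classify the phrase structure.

Basic idea (mm. 32–34) + its repetition (bars 35-37) form the presentation; fragmentation and cadence (mm. 38–43) form the continuation — the 12-bar whole is a sentence.

sentence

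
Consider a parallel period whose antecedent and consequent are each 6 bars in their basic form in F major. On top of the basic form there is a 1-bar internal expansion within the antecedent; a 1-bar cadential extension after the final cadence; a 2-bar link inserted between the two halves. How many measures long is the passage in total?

16 measures

Basic parallel period: 6 + 6 = 12 bars.
12 (basic form) + 1 (internal expansion) + 1 (cadential extension) + 2 (link) = 16.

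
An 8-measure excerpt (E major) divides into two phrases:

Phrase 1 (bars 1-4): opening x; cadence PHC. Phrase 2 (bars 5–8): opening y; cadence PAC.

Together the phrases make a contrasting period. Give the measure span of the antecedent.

measures 1–4

The phrase ending with the weaker cadence (Phrygian half cadence) is the antecedent; the one ending more conclusively (perfect authentic cadence) is the consequent. The antecedent is measures 1–4.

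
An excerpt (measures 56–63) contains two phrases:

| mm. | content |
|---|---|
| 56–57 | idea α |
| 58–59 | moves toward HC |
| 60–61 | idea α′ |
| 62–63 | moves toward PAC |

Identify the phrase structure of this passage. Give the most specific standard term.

Phrase 1 ends with a half cadence (weaker) and phrase 2 with a perfect authentic cadence (stronger): antecedent + consequent = a period.
The two phrases open with the same material (α / α′), so the period is parallel.

parallel period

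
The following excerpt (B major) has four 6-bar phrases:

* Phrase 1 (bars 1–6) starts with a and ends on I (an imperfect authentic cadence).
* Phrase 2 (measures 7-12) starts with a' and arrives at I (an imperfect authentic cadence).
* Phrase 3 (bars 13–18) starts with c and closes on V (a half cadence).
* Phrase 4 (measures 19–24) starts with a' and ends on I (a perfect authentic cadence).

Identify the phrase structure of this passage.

contrasting double period

Four phrases in two halves: the first half (bars 1-12) ends with an imperfect authentic cadence, the second (measures 13–24) with a perfect authentic cadence — a large antecedent–consequent pair, i.e. a double period.
Phrase 3 begins with different material from phrase 1, making it contrasting.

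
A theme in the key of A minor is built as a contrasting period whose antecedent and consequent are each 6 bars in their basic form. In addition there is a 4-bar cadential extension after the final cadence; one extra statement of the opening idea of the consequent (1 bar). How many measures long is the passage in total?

17 measures

Basic contrasting period: 6 + 6 = 12 bars.
12 (basic form) + 4 (cadential extension) + 1 (extra statement) = 17.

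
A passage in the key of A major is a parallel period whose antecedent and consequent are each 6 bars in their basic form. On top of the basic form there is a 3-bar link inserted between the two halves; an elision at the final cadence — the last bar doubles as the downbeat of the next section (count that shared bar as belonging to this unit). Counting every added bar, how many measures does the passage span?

Basic parallel period: 6 + 6 = 12 bars.
12 (basic form) + 3 (link) = 15.
The elision shares a bar with the next section but does not change this unit's count.

15 measures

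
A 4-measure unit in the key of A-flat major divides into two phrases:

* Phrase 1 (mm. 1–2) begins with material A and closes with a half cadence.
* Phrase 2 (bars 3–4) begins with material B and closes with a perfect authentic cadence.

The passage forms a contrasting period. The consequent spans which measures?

The antecedent is the phrase ending with the weaker cadence (half cadence, phrase 1) and the consequent the one ending more conclusively (perfect authentic cadence, phrase 2); the consequent is measures 3–4.

measures 3–4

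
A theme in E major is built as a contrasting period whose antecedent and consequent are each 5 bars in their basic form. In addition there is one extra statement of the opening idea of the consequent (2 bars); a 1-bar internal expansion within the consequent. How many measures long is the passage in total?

Basic contrasting period: 5 + 5 = 10 bars.
10 (basic form) + 2 (extra statement) + 1 (internal expansion) = 13.

13 measures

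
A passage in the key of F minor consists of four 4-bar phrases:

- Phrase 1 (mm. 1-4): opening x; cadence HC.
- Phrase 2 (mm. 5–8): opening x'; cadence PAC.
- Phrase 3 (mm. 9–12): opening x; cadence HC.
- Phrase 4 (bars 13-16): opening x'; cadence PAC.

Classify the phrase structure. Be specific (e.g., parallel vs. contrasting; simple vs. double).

The cadence pattern HC–PAC–HC–PAC is weak–strong twice, and phrases 3–4 restate phrases 1–2: a period heard twice, not a double period (which would end weakly at phrase 2).

repeated period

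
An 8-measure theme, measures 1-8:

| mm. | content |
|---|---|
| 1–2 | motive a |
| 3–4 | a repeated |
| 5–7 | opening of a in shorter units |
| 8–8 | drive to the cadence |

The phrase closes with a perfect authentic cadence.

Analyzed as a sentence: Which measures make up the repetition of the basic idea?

measures 3–4

The presentation of a sentence is the basic idea (measures 1-2) plus its repetition (mm. 3–4); the repetition of the basic idea is therefore mm. 3–4.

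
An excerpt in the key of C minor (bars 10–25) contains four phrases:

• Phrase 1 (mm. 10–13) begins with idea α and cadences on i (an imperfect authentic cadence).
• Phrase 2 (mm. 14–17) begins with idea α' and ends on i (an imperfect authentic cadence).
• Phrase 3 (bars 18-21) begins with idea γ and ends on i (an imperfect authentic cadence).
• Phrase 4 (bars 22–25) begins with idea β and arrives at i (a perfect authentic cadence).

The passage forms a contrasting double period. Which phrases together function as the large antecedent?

phrases 1 and 2

In a double period the first pair of phrases (ending imperfect authentic cadence) is the large antecedent and the second pair (ending perfect authentic cadence) is the large consequent; the antecedent is phrases 1 and 2.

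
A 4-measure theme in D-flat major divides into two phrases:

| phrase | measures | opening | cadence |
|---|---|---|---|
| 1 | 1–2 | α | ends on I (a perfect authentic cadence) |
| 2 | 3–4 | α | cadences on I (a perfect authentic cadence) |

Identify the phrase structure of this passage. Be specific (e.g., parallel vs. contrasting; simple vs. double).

Both phrases have the same opening (α) and the same cadence (perfect authentic cadence): the second is a restatement, not a consequent, so this is a repeated phrase rather than a period.

repeated phrase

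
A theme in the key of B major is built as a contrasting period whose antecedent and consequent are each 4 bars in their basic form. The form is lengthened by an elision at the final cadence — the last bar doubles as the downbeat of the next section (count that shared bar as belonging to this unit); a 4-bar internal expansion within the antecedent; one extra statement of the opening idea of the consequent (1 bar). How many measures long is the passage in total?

13 measures

Basic contrasting period: 4 + 4 = 8 bars.
8 (basic form) + 4 (internal expansion) + 1 (extra statement) = 13.
The elision shares a bar with the next section but does not change this unit's count.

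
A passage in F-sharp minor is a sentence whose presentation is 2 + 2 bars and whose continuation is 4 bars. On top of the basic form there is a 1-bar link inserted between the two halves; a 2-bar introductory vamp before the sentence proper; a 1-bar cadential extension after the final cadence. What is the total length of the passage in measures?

Basic sentence: 2 + 2 + 4 = 8 bars.
8 (basic form) + 1 (link) + 2 (introduction) + 1 (cadential extension) = 12.

12 measures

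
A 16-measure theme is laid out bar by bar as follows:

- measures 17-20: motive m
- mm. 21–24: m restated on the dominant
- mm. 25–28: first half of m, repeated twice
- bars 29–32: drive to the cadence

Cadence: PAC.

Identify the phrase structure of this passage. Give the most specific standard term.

sentence

Basic idea (measures 17–20) + its repetition (bars 21–24) form the presentation; fragmentation and cadence (measures 25–32) form the continuation — the 16-bar whole is a sentence.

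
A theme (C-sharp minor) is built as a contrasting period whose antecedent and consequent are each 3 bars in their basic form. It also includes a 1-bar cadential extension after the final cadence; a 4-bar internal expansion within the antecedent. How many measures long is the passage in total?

11 measures

Basic contrasting period: 3 + 3 = 6 bars.
6 (basic form) + 1 (cadential extension) + 4 (internal expansion) = 11.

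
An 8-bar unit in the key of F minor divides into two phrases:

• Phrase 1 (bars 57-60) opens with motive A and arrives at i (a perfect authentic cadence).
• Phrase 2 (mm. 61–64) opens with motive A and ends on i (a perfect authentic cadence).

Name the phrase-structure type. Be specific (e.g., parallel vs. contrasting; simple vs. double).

repeated phrase

Both phrases have the same opening (A) and the same cadence (perfect authentic cadence): the second is a restatement, not a consequent, so this is a repeated phrase rather than a period.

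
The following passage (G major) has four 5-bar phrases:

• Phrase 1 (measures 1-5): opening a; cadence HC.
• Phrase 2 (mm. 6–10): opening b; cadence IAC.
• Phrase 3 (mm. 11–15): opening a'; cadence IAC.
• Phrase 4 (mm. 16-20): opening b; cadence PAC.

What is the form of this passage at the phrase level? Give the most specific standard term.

parallel double period

Four phrases in two halves: the first half (mm. 1-10) ends with an imperfect authentic cadence, the second (mm. 11–20) with a perfect authentic cadence — a large antecedent–consequent pair, i.e. a double period.
Phrase 3 begins with the same material as phrase 1, making it parallel.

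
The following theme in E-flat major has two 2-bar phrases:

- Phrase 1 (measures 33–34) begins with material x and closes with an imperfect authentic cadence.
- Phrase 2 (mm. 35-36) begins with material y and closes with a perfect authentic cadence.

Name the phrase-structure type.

Phrase 1 ends with an imperfect authentic cadence (weaker) and phrase 2 with a perfect authentic cadence (stronger): antecedent + consequent = a period.
The two phrases open with different material (x / y), so the period is contrasting.

contrasting period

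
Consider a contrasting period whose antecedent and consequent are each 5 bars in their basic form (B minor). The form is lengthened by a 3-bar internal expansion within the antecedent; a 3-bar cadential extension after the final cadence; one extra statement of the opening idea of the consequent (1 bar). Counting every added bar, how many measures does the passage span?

Basic contrasting period: 5 + 5 = 10 bars.
10 (basic form) + 3 (internal expansion) + 3 (cadential extension) + 1 (extra statement) = 17.

17 measures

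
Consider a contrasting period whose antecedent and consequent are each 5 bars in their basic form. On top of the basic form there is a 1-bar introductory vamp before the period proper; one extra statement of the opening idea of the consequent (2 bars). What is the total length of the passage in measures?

13 measures

Basic contrasting period: 5 + 5 = 10 bars.
10 (basic form) + 1 (introduction) + 2 (extra statement) = 13.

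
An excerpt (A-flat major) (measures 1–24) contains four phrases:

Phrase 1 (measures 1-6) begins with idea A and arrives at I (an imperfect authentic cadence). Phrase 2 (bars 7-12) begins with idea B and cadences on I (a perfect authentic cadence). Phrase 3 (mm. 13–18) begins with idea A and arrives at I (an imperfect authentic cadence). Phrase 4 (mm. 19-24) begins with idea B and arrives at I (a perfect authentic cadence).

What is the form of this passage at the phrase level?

The cadence pattern IAC–PAC–IAC–PAC is weak–strong twice, and phrases 3–4 restate phrases 1–2: a period heard twice, not a double period (which would end weakly at phrase 2).

repeated period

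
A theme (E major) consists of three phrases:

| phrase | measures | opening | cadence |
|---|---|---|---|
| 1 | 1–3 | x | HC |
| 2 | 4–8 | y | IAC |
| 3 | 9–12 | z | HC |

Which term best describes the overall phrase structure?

phrase group

The final phrase closes with a half cadence, which is not stronger than the preceding imperfect authentic cadence; the 3 phrases lack an overall antecedent–consequent design and so form a phrase group.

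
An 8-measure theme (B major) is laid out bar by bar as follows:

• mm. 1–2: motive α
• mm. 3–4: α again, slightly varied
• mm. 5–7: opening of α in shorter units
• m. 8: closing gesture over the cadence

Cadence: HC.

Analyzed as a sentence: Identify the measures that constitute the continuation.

After the presentation (mm. 1–4), the continuation covers the fragmentation through the cadence: mm. 5-8.

measures 5–8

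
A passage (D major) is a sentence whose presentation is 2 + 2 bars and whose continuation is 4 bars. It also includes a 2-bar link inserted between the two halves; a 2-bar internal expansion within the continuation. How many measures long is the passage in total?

12 measures

Basic sentence: 2 + 2 + 4 = 8 bars.
8 (basic form) + 2 (link) + 2 (internal expansion) = 12.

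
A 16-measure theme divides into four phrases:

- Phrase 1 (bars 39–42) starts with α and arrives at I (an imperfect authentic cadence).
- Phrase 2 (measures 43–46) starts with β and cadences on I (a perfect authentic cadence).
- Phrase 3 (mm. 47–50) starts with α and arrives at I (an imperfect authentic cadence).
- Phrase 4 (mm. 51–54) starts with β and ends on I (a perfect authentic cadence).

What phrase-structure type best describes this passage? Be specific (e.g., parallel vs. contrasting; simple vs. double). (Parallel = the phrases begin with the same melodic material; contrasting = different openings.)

repeated period

The cadence pattern IAC–PAC–IAC–PAC is weak–strong twice, and phrases 3–4 restate phrases 1–2: a period heard twice, not a double period (which would end weakly at phrase 2).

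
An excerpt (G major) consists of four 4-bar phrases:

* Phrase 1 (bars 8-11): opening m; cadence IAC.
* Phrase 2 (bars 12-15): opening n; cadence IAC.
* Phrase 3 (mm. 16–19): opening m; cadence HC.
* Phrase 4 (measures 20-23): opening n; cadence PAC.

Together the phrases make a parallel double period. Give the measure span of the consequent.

measures 16–23

In a double period the first pair of phrases (ending imperfect authentic cadence) is the large antecedent and the second pair (ending perfect authentic cadence) is the large consequent; the consequent is measures 16–23.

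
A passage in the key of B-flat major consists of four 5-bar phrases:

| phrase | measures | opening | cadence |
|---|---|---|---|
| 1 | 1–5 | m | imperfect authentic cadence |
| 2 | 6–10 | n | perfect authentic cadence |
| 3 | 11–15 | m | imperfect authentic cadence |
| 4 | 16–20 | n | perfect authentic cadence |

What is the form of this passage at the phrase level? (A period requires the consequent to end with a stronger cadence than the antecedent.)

repeated period

The cadence pattern IAC–PAC–IAC–PAC is weak–strong twice, and phrases 3–4 restate phrases 1–2: a period heard twice, not a double period (which would end weakly at phrase 2).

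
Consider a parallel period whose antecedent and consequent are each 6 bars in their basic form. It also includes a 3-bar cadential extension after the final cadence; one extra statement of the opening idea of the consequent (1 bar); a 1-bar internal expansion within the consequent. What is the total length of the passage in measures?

17 measures

Basic parallel period: 6 + 6 = 12 bars.
12 (basic form) + 3 (cadential extension) + 1 (extra statement) + 1 (internal expansion) = 17.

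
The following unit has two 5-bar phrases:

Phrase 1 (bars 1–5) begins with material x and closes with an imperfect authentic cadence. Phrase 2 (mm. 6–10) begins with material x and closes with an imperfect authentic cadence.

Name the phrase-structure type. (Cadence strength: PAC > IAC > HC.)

repeated phrase

Both phrases have the same opening (x) and the same cadence (imperfect authentic cadence): the second is a restatement, not a consequent, so this is a repeated phrase rather than a period.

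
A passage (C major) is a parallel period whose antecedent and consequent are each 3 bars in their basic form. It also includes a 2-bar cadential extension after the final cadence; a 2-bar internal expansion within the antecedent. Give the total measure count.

Basic parallel period: 3 + 3 = 6 bars.
6 (basic form) + 2 (cadential extension) + 2 (internal expansion) = 10.

10 measures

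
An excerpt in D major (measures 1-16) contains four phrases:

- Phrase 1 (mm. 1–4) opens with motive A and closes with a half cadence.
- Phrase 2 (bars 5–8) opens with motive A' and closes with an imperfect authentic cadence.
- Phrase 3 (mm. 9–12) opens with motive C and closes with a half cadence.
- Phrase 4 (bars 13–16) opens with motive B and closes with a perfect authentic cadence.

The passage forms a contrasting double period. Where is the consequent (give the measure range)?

measures 9–16

In a double period the four phrases pair into a large antecedent (phrases 1–2, ending imperfect authentic cadence) and a large consequent (phrases 3–4, ending perfect authentic cadence). The consequent spans mm. 9–16.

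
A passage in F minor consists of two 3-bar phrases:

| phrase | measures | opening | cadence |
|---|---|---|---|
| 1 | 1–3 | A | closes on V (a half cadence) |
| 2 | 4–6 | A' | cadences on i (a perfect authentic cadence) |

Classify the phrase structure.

parallel period

Phrase 1 ends with a half cadence (weaker) and phrase 2 with a perfect authentic cadence (stronger): antecedent + consequent = a period.
The two phrases open with the same material (A / A'), so the period is parallel.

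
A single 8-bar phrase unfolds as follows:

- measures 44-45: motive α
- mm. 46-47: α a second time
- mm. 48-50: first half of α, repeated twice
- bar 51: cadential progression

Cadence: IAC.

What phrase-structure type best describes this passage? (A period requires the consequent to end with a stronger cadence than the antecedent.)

sentence

Basic idea (mm. 44–45) + its repetition (mm. 46–47) form the presentation; fragmentation and cadence (mm. 48–51) form the continuation — the 8-bar whole is a sentence.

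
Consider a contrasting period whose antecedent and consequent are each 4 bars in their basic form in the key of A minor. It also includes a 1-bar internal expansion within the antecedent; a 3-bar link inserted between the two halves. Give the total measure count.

Basic contrasting period: 4 + 4 = 8 bars.
8 (basic form) + 1 (internal expansion) + 3 (link) = 12.

12 measures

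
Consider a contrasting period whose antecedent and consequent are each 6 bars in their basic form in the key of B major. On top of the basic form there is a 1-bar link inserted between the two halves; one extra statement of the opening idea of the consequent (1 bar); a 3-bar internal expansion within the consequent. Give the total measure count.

17 measures

Basic contrasting period: 6 + 6 = 12 bars.
12 (basic form) + 1 (link) + 1 (extra statement) + 3 (internal expansion) = 17.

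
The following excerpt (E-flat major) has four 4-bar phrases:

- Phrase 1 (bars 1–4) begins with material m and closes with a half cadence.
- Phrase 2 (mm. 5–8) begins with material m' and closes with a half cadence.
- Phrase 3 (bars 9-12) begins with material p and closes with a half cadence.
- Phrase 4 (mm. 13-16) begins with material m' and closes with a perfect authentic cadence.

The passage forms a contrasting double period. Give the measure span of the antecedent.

measures 1–8

In a double period the first pair of phrases (ending half cadence) is the large antecedent and the second pair (ending perfect authentic cadence) is the large consequent; the antecedent is measures 1–8.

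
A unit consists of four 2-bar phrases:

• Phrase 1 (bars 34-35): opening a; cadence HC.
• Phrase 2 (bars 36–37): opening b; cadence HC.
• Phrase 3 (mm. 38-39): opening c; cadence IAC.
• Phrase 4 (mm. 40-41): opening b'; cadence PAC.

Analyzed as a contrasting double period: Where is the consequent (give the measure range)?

In a double period the four phrases pair into a large antecedent (phrases 1–2, ending half cadence) and a large consequent (phrases 3–4, ending perfect authentic cadence). The consequent spans bars 38-41.

measures 38–41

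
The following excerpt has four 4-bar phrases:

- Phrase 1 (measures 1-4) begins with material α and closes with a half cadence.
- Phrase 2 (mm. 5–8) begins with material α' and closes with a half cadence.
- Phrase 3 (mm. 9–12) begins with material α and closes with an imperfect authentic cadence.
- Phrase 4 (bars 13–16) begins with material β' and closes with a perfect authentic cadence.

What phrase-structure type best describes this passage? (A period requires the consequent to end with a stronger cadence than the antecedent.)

Four phrases in two halves: the first half (bars 1–8) ends with a half cadence, the second (mm. 9–16) with a perfect authentic cadence — a large antecedent–consequent pair, i.e. a double period.
Phrase 3 begins with the same material as phrase 1, making it parallel.

parallel double period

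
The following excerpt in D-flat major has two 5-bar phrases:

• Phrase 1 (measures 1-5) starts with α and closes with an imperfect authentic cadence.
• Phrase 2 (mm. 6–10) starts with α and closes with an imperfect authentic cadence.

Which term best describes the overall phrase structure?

repeated phrase

Both phrases have the same opening (α) and the same cadence (imperfect authentic cadence): the second is a restatement, not a consequent, so this is a repeated phrase rather than a period.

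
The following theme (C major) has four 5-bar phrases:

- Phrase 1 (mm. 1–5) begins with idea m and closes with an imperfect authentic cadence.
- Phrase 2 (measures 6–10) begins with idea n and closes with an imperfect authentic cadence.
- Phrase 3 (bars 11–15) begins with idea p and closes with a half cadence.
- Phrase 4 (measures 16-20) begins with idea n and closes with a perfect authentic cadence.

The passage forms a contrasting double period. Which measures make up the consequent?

measures 11–20

In a double period the four phrases pair into a large antecedent (phrases 1–2, ending imperfect authentic cadence) and a large consequent (phrases 3–4, ending perfect authentic cadence). The consequent spans mm. 11-20.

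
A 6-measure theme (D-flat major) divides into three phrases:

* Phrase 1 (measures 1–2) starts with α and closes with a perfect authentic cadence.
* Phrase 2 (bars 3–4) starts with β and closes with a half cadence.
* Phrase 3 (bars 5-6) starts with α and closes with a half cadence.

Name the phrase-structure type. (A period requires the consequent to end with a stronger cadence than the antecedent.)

phrase group

The final phrase closes with a half cadence, which is not stronger than the preceding half cadence; the 3 phrases lack an overall antecedent–consequent design and so form a phrase group.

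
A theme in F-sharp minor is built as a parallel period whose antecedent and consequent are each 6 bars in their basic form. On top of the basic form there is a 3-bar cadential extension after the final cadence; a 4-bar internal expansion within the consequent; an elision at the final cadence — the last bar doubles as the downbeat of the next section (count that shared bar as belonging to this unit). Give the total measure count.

Basic parallel period: 6 + 6 = 12 bars.
12 (basic form) + 3 (cadential extension) + 4 (internal expansion) = 19.
The elision shares a bar with the next section but does not change this unit's count.

19 measures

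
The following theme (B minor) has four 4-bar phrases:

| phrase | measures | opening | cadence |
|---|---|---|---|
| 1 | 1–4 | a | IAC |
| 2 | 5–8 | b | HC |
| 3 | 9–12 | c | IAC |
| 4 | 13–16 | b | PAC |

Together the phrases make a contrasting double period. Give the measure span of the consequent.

measures 9–16

In a double period the first pair of phrases (ending half cadence) is the large antecedent and the second pair (ending perfect authentic cadence) is the large consequent; the consequent is measures 9–16.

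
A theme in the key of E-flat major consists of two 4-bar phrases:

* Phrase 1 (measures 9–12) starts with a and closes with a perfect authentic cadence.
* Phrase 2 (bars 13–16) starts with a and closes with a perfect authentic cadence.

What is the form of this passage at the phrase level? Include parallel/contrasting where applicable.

Both phrases have the same opening (a) and the same cadence (perfect authentic cadence): the second is a restatement, not a consequent, so this is a repeated phrase rather than a period.

repeated phrase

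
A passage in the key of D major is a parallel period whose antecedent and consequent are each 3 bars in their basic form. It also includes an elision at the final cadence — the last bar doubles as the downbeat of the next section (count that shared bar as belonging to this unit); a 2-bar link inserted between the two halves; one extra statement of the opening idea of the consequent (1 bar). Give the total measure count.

9 measures

Basic parallel period: 3 + 3 = 6 bars.
6 (basic form) + 2 (link) + 1 (extra statement) = 9.
The elision shares a bar with the next section but does not change this unit's count.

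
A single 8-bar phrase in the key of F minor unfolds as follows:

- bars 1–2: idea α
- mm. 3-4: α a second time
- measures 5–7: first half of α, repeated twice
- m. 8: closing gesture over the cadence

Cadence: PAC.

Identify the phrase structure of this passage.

sentence

Basic idea (bars 1–2) + its repetition (mm. 3–4) form the presentation; fragmentation and cadence (measures 5–8) form the continuation — the 8-bar whole is a sentence.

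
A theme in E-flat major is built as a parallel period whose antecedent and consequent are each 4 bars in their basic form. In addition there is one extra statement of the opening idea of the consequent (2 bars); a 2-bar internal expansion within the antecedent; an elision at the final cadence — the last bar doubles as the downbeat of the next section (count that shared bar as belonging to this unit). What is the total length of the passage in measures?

12 measures

Basic parallel period: 4 + 4 = 8 bars.
8 (basic form) + 2 (extra statement) + 2 (internal expansion) = 12.
The elision shares a bar with the next section but does not change this unit's count.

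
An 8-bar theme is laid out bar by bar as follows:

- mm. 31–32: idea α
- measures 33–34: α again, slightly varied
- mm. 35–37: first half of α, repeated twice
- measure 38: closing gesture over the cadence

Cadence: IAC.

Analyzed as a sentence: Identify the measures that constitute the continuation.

After the presentation (bars 31–34), the continuation covers the fragmentation through the cadence: mm. 35–38.

measures 35–38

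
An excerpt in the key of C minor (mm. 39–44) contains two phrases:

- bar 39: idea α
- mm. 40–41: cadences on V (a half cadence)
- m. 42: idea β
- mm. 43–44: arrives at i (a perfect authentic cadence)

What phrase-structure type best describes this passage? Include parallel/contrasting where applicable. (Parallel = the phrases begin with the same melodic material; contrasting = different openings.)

contrasting period

Phrase 1 ends with a half cadence (weaker) and phrase 2 with a perfect authentic cadence (stronger): antecedent + consequent = a period.
The two phrases open with different material (α / β), so the period is contrasting.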